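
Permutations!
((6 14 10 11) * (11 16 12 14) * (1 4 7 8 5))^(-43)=(1 7 5 4 8)(6 11)(10 16 12 14)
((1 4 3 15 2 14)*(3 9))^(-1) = ((1 4 9 3 15 2 14))^(-1) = (1 14 2 15 3 9 4)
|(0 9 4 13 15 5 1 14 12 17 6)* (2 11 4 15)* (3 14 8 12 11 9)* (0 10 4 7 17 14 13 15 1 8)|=66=|(0 3 13 2 9 1)(4 15 5 8 12 14 11 7 17 6 10)|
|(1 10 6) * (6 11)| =|(1 10 11 6)| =4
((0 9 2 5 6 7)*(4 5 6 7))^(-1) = ((0 9 2 6 4 5 7))^(-1) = (0 7 5 4 6 2 9)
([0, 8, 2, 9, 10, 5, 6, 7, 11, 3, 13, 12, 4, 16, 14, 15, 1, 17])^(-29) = (17)(1 12 13 8 4 16 11 10)(3 9)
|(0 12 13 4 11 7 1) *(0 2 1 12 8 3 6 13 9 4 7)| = 10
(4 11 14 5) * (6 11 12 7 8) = (4 12 7 8 6 11 14 5) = [0, 1, 2, 3, 12, 4, 11, 8, 6, 9, 10, 14, 7, 13, 5]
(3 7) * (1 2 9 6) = (1 2 9 6)(3 7) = [0, 2, 9, 7, 4, 5, 1, 3, 8, 6]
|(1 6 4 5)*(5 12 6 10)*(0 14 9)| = |(0 14 9)(1 10 5)(4 12 6)| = 3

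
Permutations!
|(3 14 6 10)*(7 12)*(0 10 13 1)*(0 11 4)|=18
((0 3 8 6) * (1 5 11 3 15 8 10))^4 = ((0 15 8 6)(1 5 11 3 10))^4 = (15)(1 10 3 11 5)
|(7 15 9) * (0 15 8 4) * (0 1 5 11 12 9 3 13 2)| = 40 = |(0 15 3 13 2)(1 5 11 12 9 7 8 4)|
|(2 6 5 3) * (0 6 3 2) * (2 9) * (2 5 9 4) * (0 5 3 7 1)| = 9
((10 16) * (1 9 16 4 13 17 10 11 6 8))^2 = (1 16 6)(4 17)(8 9 11)(10 13)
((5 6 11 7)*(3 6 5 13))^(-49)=(3 6 11 7 13)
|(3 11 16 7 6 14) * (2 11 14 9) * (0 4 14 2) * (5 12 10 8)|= 20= |(0 4 14 3 2 11 16 7 6 9)(5 12 10 8)|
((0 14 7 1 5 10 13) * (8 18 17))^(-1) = (0 13 10 5 1 7 14)(8 17 18)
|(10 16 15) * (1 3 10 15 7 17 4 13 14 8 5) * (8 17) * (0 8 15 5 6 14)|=7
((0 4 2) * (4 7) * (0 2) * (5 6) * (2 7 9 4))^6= ((0 9 4)(2 7)(5 6))^6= (9)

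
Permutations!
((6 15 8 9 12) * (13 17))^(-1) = (6 12 9 8 15)(13 17)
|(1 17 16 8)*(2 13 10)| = |(1 17 16 8)(2 13 10)| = 12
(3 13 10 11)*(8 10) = (3 13 8 10 11) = [0, 1, 2, 13, 4, 5, 6, 7, 10, 9, 11, 3, 12, 8]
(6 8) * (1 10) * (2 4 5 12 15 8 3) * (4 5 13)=(1 10)(2 5 12 15 8 6 3)(4 13)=[0, 10, 5, 2, 13, 12, 3, 7, 6, 9, 1, 11, 15, 4, 14, 8]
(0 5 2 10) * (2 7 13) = (0 5 7 13 2 10) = [5, 1, 10, 3, 4, 7, 6, 13, 8, 9, 0, 11, 12, 2]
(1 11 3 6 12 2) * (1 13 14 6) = (1 11 3)(2 13 14 6 12) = [0, 11, 13, 1, 4, 5, 12, 7, 8, 9, 10, 3, 2, 14, 6]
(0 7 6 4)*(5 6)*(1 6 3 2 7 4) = (0 4)(1 6)(2 7 5 3) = [4, 6, 7, 2, 0, 3, 1, 5]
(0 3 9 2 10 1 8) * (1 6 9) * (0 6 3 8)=(0 8 6 9 2 10 3 1)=[8, 0, 10, 1, 4, 5, 9, 7, 6, 2, 3]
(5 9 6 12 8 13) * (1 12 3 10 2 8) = (1 12)(2 8 13 5 9 6 3 10) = [0, 12, 8, 10, 4, 9, 3, 7, 13, 6, 2, 11, 1, 5]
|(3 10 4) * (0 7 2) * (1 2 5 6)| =|(0 7 5 6 1 2)(3 10 4)| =6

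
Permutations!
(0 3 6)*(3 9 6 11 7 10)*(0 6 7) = [9, 1, 2, 11, 4, 5, 6, 10, 8, 7, 3, 0] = (0 9 7 10 3 11)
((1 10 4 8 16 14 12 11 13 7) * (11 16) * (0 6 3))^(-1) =(0 3 6)(1 7 13 11 8 4 10)(12 14 16)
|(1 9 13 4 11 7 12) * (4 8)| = |(1 9 13 8 4 11 7 12)| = 8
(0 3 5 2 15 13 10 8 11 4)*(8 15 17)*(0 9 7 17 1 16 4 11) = (0 3 5 2 1 16 4 9 7 17 8)(10 15 13) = [3, 16, 1, 5, 9, 2, 6, 17, 0, 7, 15, 11, 12, 10, 14, 13, 4, 8]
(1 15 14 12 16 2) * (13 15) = [0, 13, 1, 3, 4, 5, 6, 7, 8, 9, 10, 11, 16, 15, 12, 14, 2] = (1 13 15 14 12 16 2)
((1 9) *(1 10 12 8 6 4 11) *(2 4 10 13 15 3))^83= ((1 9 13 15 3 2 4 11)(6 10 12 8))^83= (1 15 4 9 3 11 13 2)(6 8 12 10)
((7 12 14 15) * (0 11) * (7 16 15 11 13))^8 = (16)(0 7 14)(11 13 12)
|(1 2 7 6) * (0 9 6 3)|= 7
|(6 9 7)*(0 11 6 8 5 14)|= 8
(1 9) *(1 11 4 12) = [0, 9, 2, 3, 12, 5, 6, 7, 8, 11, 10, 4, 1] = (1 9 11 4 12)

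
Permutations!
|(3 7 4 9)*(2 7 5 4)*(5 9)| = 2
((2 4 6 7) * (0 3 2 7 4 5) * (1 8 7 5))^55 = ((0 3 2 1 8 7 5)(4 6))^55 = (0 5 7 8 1 2 3)(4 6)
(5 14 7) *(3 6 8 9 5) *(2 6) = (2 6 8 9 5 14 7 3) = [0, 1, 6, 2, 4, 14, 8, 3, 9, 5, 10, 11, 12, 13, 7]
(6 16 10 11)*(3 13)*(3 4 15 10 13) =(4 15 10 11 6 16 13) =[0, 1, 2, 3, 15, 5, 16, 7, 8, 9, 11, 6, 12, 4, 14, 10, 13]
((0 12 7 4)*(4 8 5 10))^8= (0 12 7 8 5 10 4)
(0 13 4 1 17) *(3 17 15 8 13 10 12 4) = (0 10 12 4 1 15 8 13 3 17) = [10, 15, 2, 17, 1, 5, 6, 7, 13, 9, 12, 11, 4, 3, 14, 8, 16, 0]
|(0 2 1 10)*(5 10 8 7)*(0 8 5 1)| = |(0 2)(1 5 10 8 7)| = 10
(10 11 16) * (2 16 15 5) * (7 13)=(2 16 10 11 15 5)(7 13)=[0, 1, 16, 3, 4, 2, 6, 13, 8, 9, 11, 15, 12, 7, 14, 5, 10]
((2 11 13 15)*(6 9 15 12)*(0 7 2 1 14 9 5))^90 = (0 2 13 6)(1 9)(5 7 11 12)(14 15)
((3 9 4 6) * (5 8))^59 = ((3 9 4 6)(5 8))^59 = (3 6 4 9)(5 8)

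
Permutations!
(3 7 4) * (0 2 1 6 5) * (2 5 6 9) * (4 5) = [4, 9, 1, 7, 3, 0, 6, 5, 8, 2] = (0 4 3 7 5)(1 9 2)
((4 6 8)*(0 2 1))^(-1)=(0 1 2)(4 8 6)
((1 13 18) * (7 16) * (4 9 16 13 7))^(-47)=(1 7 13 18)(4 9 16)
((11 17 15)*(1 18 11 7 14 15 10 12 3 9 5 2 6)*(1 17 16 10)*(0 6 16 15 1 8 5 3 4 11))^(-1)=(0 18 1 14 7 15 11 4 12 10 16 2 5 8 17 6)(3 9)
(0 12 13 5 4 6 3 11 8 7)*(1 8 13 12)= (0 1 8 7)(3 11 13 5 4 6)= [1, 8, 2, 11, 6, 4, 3, 0, 7, 9, 10, 13, 12, 5]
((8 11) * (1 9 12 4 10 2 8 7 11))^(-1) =(1 8 2 10 4 12 9)(7 11)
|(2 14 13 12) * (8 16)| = 4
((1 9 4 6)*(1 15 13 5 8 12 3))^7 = ((1 9 4 6 15 13 5 8 12 3))^7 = (1 8 15 9 12 13 4 3 5 6)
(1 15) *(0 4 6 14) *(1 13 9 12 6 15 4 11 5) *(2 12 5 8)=[11, 4, 12, 3, 15, 1, 14, 7, 2, 5, 10, 8, 6, 9, 0, 13]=(0 11 8 2 12 6 14)(1 4 15 13 9 5)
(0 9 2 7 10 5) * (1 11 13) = (0 9 2 7 10 5)(1 11 13) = [9, 11, 7, 3, 4, 0, 6, 10, 8, 2, 5, 13, 12, 1]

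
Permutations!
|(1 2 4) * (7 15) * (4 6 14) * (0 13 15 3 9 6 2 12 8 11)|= |(0 13 15 7 3 9 6 14 4 1 12 8 11)|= 13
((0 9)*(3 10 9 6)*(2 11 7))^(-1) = (0 9 10 3 6)(2 7 11)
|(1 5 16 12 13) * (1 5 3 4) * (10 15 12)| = 6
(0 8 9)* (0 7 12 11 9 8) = [0, 1, 2, 3, 4, 5, 6, 12, 8, 7, 10, 9, 11] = (7 12 11 9)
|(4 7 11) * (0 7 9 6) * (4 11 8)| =6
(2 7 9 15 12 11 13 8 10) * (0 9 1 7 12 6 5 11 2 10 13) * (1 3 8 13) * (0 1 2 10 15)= (0 9)(1 7 3 8 2 12 10 15 6 5 11)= [9, 7, 12, 8, 4, 11, 5, 3, 2, 0, 15, 1, 10, 13, 14, 6]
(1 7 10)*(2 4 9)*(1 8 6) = [0, 7, 4, 3, 9, 5, 1, 10, 6, 2, 8] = (1 7 10 8 6)(2 4 9)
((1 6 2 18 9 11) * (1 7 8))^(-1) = ((1 6 2 18 9 11 7 8))^(-1) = (1 8 7 11 9 18 2 6)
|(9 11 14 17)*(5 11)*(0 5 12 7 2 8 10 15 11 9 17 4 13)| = 13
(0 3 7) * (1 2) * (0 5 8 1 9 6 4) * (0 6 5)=(0 3 7)(1 2 9 5 8)(4 6)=[3, 2, 9, 7, 6, 8, 4, 0, 1, 5]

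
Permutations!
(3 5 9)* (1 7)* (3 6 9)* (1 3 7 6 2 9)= (1 6)(2 9)(3 5 7)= [0, 6, 9, 5, 4, 7, 1, 3, 8, 2]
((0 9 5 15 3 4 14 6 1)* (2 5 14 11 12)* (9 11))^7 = (0 4 12 14 5 1 3 11 9 2 6 15)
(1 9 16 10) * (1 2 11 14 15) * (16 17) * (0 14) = [14, 9, 11, 3, 4, 5, 6, 7, 8, 17, 2, 0, 12, 13, 15, 1, 10, 16] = (0 14 15 1 9 17 16 10 2 11)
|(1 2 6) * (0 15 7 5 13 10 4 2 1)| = 9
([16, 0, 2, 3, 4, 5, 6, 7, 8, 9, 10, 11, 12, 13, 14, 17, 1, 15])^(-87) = (15 17)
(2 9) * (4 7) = (2 9)(4 7) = [0, 1, 9, 3, 7, 5, 6, 4, 8, 2]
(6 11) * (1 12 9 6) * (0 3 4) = [3, 12, 2, 4, 0, 5, 11, 7, 8, 6, 10, 1, 9] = (0 3 4)(1 12 9 6 11)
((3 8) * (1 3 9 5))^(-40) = ((1 3 8 9 5))^(-40) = (9)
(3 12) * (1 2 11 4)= (1 2 11 4)(3 12)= [0, 2, 11, 12, 1, 5, 6, 7, 8, 9, 10, 4, 3]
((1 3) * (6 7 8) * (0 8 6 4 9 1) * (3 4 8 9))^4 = ((0 9 1 4 3)(6 7))^4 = (0 3 4 1 9)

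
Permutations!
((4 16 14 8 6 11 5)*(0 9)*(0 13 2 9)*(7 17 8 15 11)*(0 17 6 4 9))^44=(0 5 16)(2 11 4)(8 13 15)(9 14 17)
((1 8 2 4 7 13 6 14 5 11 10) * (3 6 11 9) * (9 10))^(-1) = (1 10 5 14 6 3 9 11 13 7 4 2 8)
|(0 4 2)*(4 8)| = 4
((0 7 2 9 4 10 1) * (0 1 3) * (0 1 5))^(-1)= (0 5 1 3 10 4 9 2 7)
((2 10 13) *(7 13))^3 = ((2 10 7 13))^3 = (2 13 7 10)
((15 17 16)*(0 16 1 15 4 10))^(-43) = (0 16 4 10)(1 17 15)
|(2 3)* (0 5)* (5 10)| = 6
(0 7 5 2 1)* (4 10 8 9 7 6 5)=[6, 0, 1, 3, 10, 2, 5, 4, 9, 7, 8]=(0 6 5 2 1)(4 10 8 9 7)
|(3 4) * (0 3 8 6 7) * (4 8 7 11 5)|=8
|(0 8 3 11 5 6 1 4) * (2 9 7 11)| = 11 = |(0 8 3 2 9 7 11 5 6 1 4)|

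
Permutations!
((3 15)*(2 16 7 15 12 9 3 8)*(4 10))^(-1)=(2 8 15 7 16)(3 9 12)(4 10)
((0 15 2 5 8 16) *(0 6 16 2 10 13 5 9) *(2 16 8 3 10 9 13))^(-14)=(0 15 9)(2 13 5 3 10)(6 8 16)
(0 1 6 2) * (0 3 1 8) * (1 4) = (0 8)(1 6 2 3 4) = [8, 6, 3, 4, 1, 5, 2, 7, 0]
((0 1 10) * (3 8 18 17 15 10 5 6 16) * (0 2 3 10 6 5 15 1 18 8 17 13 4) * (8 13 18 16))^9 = ((18)(0 16 10 2 3 17 1 15 6 8 13 4))^9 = (18)(0 8 1 2)(3 16 13 15)(4 6 17 10)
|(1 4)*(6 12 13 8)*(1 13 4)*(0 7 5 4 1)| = |(0 7 5 4 13 8 6 12 1)| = 9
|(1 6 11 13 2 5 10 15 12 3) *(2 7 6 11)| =11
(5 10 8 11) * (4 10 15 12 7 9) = (4 10 8 11 5 15 12 7 9) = [0, 1, 2, 3, 10, 15, 6, 9, 11, 4, 8, 5, 7, 13, 14, 12]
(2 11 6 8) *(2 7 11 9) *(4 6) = (2 9)(4 6 8 7 11) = [0, 1, 9, 3, 6, 5, 8, 11, 7, 2, 10, 4]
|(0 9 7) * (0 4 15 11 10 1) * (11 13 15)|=14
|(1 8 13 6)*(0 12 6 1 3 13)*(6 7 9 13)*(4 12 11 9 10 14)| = |(0 11 9 13 1 8)(3 6)(4 12 7 10 14)| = 30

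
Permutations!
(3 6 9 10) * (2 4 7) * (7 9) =(2 4 9 10 3 6 7) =[0, 1, 4, 6, 9, 5, 7, 2, 8, 10, 3]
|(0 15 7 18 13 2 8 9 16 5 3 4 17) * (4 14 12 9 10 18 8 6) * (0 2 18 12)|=44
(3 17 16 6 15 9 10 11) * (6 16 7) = (3 17 7 6 15 9 10 11) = [0, 1, 2, 17, 4, 5, 15, 6, 8, 10, 11, 3, 12, 13, 14, 9, 16, 7]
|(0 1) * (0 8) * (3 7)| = 6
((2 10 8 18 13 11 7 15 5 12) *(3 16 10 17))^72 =(2 13 17 11 3 7 16 15 10 5 8 12 18)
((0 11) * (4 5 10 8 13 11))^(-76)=((0 4 5 10 8 13 11))^(-76)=(0 4 5 10 8 13 11)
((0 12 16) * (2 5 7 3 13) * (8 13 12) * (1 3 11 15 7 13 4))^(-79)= (0 12 1 8 16 3 4)(2 13 5)(7 15 11)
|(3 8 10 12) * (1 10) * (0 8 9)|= 7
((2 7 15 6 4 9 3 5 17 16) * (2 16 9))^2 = (2 15 4 7 6)(3 17)(5 9)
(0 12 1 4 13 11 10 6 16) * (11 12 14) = (0 14 11 10 6 16)(1 4 13 12) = [14, 4, 2, 3, 13, 5, 16, 7, 8, 9, 6, 10, 1, 12, 11, 15, 0]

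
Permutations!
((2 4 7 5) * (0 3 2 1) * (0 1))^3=((0 3 2 4 7 5))^3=(0 4)(2 5)(3 7)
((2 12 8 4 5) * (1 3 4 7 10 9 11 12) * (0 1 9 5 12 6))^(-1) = ((0 1 3 4 12 8 7 10 5 2 9 11 6))^(-1) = (0 6 11 9 2 5 10 7 8 12 4 3 1)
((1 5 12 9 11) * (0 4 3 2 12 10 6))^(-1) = (0 6 10 5 1 11 9 12 2 3 4)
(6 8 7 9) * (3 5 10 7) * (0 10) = (0 10 7 9 6 8 3 5) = [10, 1, 2, 5, 4, 0, 8, 9, 3, 6, 7]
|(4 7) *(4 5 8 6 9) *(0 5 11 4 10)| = |(0 5 8 6 9 10)(4 7 11)| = 6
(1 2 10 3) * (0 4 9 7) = (0 4 9 7)(1 2 10 3) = [4, 2, 10, 1, 9, 5, 6, 0, 8, 7, 3]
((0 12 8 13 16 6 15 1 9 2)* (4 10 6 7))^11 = (0 9 15 10 7 13 12 2 1 6 4 16 8)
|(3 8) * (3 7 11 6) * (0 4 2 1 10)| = 5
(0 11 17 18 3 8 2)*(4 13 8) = (0 11 17 18 3 4 13 8 2) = [11, 1, 0, 4, 13, 5, 6, 7, 2, 9, 10, 17, 12, 8, 14, 15, 16, 18, 3]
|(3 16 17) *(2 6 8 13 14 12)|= 6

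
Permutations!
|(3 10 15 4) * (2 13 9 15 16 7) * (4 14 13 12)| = 28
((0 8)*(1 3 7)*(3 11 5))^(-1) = ((0 8)(1 11 5 3 7))^(-1) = (0 8)(1 7 3 5 11)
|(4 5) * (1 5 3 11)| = |(1 5 4 3 11)| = 5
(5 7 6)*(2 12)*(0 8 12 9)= (0 8 12 2 9)(5 7 6)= [8, 1, 9, 3, 4, 7, 5, 6, 12, 0, 10, 11, 2]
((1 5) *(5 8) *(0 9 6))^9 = ((0 9 6)(1 8 5))^9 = (9)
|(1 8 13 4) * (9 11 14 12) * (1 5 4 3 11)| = 8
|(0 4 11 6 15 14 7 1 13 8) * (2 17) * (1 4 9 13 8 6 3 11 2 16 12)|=14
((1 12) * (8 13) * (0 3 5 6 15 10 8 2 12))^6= (0 8 3 13 5 2 6 12 15 1 10)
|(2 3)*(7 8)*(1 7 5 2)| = 6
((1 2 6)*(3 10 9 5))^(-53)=(1 2 6)(3 5 9 10)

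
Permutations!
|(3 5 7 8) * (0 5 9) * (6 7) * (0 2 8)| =4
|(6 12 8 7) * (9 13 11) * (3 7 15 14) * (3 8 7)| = 3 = |(6 12 7)(8 15 14)(9 13 11)|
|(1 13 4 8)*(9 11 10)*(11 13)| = |(1 11 10 9 13 4 8)| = 7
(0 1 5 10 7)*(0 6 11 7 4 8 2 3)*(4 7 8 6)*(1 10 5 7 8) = (0 10 8 2 3)(1 7 4 6 11) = [10, 7, 3, 0, 6, 5, 11, 4, 2, 9, 8, 1]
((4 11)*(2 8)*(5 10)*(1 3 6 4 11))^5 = (11)(1 3 6 4)(2 8)(5 10)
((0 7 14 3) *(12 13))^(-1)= ((0 7 14 3)(12 13))^(-1)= (0 3 14 7)(12 13)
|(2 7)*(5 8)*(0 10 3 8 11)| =6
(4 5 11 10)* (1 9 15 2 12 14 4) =[0, 9, 12, 3, 5, 11, 6, 7, 8, 15, 1, 10, 14, 13, 4, 2] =(1 9 15 2 12 14 4 5 11 10)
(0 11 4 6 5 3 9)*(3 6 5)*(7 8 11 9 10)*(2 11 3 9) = (0 2 11 4 5 6 9)(3 10 7 8) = [2, 1, 11, 10, 5, 6, 9, 8, 3, 0, 7, 4]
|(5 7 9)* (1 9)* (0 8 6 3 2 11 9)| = |(0 8 6 3 2 11 9 5 7 1)| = 10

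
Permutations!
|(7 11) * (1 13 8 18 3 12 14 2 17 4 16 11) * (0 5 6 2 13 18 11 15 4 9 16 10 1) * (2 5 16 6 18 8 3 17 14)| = 45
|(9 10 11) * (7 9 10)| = 2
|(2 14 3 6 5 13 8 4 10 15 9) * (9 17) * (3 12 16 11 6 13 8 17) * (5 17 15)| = |(2 14 12 16 11 6 17 9)(3 13 15)(4 10 5 8)| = 24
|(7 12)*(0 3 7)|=|(0 3 7 12)|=4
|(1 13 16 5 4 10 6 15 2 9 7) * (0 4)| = |(0 4 10 6 15 2 9 7 1 13 16 5)| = 12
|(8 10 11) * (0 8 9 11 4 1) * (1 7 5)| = |(0 8 10 4 7 5 1)(9 11)| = 14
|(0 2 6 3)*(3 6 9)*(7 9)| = 5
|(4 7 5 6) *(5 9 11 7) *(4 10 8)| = 15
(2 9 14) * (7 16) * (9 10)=[0, 1, 10, 3, 4, 5, 6, 16, 8, 14, 9, 11, 12, 13, 2, 15, 7]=(2 10 9 14)(7 16)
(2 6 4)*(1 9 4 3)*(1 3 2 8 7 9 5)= (1 5)(2 6)(4 8 7 9)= [0, 5, 6, 3, 8, 1, 2, 9, 7, 4]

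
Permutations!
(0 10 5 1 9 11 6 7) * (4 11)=[10, 9, 2, 3, 11, 1, 7, 0, 8, 4, 5, 6]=(0 10 5 1 9 4 11 6 7)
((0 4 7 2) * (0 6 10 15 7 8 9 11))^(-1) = (0 11 9 8 4)(2 7 15 10 6)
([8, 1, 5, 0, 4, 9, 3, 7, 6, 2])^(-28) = [0, 1, 9, 3, 4, 2, 6, 7, 8, 5]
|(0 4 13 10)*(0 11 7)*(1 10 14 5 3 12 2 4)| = 35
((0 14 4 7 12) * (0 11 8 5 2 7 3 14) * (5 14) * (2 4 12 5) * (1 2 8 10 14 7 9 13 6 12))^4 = ((1 2 9 13 6 12 11 10 14)(3 8 7 5 4))^4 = (1 6 14 13 10 9 11 2 12)(3 4 5 7 8)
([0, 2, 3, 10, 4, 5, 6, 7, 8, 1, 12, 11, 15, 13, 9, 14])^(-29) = [0, 10, 12, 15, 4, 5, 6, 7, 8, 3, 14, 11, 9, 13, 2, 1]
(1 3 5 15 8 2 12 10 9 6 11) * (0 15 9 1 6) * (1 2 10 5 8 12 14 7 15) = (0 1 3 8 10 2 14 7 15 12 5 9)(6 11) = [1, 3, 14, 8, 4, 9, 11, 15, 10, 0, 2, 6, 5, 13, 7, 12]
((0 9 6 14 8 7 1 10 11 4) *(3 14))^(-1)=(0 4 11 10 1 7 8 14 3 6 9)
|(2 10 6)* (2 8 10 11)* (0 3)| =|(0 3)(2 11)(6 8 10)| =6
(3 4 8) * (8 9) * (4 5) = (3 5 4 9 8) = [0, 1, 2, 5, 9, 4, 6, 7, 3, 8]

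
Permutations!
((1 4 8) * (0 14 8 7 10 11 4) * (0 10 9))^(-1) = (0 9 7 4 11 10 1 8 14)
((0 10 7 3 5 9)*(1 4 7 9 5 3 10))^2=((0 1 4 7 10 9))^2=(0 4 10)(1 7 9)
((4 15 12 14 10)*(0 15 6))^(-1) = ((0 15 12 14 10 4 6))^(-1) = (0 6 4 10 14 12 15)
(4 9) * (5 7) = (4 9)(5 7) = [0, 1, 2, 3, 9, 7, 6, 5, 8, 4]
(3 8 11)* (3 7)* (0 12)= (0 12)(3 8 11 7)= [12, 1, 2, 8, 4, 5, 6, 3, 11, 9, 10, 7, 0]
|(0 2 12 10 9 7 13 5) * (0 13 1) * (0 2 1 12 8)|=4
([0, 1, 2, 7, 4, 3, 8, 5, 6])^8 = (8)(3 5 7)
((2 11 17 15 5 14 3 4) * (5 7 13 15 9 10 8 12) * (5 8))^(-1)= (2 4 3 14 5 10 9 17 11)(7 15 13)(8 12)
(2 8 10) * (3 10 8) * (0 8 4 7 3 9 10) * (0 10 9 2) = [8, 1, 2, 10, 7, 5, 6, 3, 4, 9, 0] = (0 8 4 7 3 10)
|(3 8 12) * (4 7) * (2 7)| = 3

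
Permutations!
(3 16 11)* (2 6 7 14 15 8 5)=(2 6 7 14 15 8 5)(3 16 11)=[0, 1, 6, 16, 4, 2, 7, 14, 5, 9, 10, 3, 12, 13, 15, 8, 11]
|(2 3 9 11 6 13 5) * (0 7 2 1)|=10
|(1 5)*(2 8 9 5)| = 5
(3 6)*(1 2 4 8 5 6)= (1 2 4 8 5 6 3)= [0, 2, 4, 1, 8, 6, 3, 7, 5]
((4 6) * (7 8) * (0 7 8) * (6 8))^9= (8)(0 7)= ((0 7)(4 8 6))^9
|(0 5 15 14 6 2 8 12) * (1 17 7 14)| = |(0 5 15 1 17 7 14 6 2 8 12)| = 11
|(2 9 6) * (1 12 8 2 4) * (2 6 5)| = 15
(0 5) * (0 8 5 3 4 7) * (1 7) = (0 3 4 1 7)(5 8) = [3, 7, 2, 4, 1, 8, 6, 0, 5]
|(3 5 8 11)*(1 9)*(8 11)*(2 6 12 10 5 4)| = |(1 9)(2 6 12 10 5 11 3 4)| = 8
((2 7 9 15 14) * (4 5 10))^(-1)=((2 7 9 15 14)(4 5 10))^(-1)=(2 14 15 9 7)(4 10 5)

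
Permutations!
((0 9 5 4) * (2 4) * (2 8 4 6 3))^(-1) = ((0 9 5 8 4)(2 6 3))^(-1) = (0 4 8 5 9)(2 3 6)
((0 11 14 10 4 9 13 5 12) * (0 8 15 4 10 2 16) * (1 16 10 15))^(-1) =((0 11 14 2 10 15 4 9 13 5 12 8 1 16))^(-1) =(0 16 1 8 12 5 13 9 4 15 10 2 14 11)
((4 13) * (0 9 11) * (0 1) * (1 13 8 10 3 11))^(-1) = ((0 9 1)(3 11 13 4 8 10))^(-1) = (0 1 9)(3 10 8 4 13 11)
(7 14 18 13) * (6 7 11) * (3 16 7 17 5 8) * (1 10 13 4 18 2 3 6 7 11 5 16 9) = (1 10 13 5 8 6 17 16 11 7 14 2 3 9)(4 18) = [0, 10, 3, 9, 18, 8, 17, 14, 6, 1, 13, 7, 12, 5, 2, 15, 11, 16, 4]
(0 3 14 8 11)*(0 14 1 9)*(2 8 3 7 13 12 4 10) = (0 7 13 12 4 10 2 8 11 14 3 1 9) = [7, 9, 8, 1, 10, 5, 6, 13, 11, 0, 2, 14, 4, 12, 3]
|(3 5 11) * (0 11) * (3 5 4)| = 6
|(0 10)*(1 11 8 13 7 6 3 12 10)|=10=|(0 1 11 8 13 7 6 3 12 10)|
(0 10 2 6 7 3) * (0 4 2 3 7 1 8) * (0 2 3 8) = [10, 0, 6, 4, 3, 5, 1, 7, 2, 9, 8] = (0 10 8 2 6 1)(3 4)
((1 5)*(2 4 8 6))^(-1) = (1 5)(2 6 8 4)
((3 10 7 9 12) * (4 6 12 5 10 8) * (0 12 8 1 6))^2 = (0 3 6 4 12 1 8)(5 7)(9 10)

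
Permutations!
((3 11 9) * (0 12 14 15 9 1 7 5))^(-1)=(0 5 7 1 11 3 9 15 14 12)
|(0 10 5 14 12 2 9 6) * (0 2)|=15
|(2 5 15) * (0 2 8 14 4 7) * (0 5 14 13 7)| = |(0 2 14 4)(5 15 8 13 7)| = 20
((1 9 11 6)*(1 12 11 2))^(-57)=((1 9 2)(6 12 11))^(-57)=(12)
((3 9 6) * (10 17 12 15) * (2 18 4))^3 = ((2 18 4)(3 9 6)(10 17 12 15))^3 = (18)(10 15 12 17)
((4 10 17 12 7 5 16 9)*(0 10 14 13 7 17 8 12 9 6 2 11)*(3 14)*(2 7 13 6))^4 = ((0 10 8 12 17 9 4 3 14 6 7 5 16 2 11))^4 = (0 17 14 16 10 9 6 2 8 4 7 11 12 3 5)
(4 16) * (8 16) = [0, 1, 2, 3, 8, 5, 6, 7, 16, 9, 10, 11, 12, 13, 14, 15, 4] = (4 8 16)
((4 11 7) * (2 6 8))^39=(11)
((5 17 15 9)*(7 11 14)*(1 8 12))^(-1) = (1 12 8)(5 9 15 17)(7 14 11)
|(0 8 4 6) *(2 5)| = 4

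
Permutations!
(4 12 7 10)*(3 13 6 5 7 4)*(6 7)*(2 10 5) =(2 10 3 13 7 5 6)(4 12) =[0, 1, 10, 13, 12, 6, 2, 5, 8, 9, 3, 11, 4, 7]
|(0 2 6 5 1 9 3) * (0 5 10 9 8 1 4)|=8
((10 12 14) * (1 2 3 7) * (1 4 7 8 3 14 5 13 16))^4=(1 12)(2 5)(10 16)(13 14)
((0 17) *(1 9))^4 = (17) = ((0 17)(1 9))^4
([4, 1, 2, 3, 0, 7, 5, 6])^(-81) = (7)(0 4)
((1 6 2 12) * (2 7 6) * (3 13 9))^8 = ((1 2 12)(3 13 9)(6 7))^8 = (1 12 2)(3 9 13)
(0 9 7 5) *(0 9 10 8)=(0 10 8)(5 9 7)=[10, 1, 2, 3, 4, 9, 6, 5, 0, 7, 8]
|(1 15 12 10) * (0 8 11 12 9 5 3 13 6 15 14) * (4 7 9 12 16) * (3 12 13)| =12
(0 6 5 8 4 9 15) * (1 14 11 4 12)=(0 6 5 8 12 1 14 11 4 9 15)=[6, 14, 2, 3, 9, 8, 5, 7, 12, 15, 10, 4, 1, 13, 11, 0]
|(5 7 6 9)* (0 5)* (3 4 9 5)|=12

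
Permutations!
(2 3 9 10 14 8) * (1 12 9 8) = (1 12 9 10 14)(2 3 8) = [0, 12, 3, 8, 4, 5, 6, 7, 2, 10, 14, 11, 9, 13, 1]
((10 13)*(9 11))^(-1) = (9 11)(10 13)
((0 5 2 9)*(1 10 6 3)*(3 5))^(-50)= (0 2 6 1)(3 9 5 10)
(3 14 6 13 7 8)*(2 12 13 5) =[0, 1, 12, 14, 4, 2, 5, 8, 3, 9, 10, 11, 13, 7, 6] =(2 12 13 7 8 3 14 6 5)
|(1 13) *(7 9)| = |(1 13)(7 9)| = 2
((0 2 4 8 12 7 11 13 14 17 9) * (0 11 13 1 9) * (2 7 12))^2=((0 7 13 14 17)(1 9 11)(2 4 8))^2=(0 13 17 7 14)(1 11 9)(2 8 4)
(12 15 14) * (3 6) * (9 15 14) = (3 6)(9 15)(12 14) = [0, 1, 2, 6, 4, 5, 3, 7, 8, 15, 10, 11, 14, 13, 12, 9]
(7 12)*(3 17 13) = (3 17 13)(7 12) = [0, 1, 2, 17, 4, 5, 6, 12, 8, 9, 10, 11, 7, 3, 14, 15, 16, 13]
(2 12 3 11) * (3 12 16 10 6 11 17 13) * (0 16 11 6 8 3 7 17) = (0 16 10 8 3)(2 11)(7 17 13) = [16, 1, 11, 0, 4, 5, 6, 17, 3, 9, 8, 2, 12, 7, 14, 15, 10, 13]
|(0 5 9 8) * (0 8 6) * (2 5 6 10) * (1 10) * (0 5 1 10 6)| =6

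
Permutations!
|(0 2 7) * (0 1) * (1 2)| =|(0 1)(2 7)| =2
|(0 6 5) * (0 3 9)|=5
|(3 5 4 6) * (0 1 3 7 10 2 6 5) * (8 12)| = 12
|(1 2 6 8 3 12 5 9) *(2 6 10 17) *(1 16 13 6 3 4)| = 30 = |(1 3 12 5 9 16 13 6 8 4)(2 10 17)|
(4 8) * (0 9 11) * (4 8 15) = (0 9 11)(4 15) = [9, 1, 2, 3, 15, 5, 6, 7, 8, 11, 10, 0, 12, 13, 14, 4]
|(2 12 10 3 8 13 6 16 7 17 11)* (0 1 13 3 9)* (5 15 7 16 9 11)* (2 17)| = |(0 1 13 6 9)(2 12 10 11 17 5 15 7)(3 8)| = 40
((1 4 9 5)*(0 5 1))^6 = (9)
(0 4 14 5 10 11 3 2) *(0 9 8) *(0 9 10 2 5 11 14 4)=(2 10 14 11 3 5)(8 9)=[0, 1, 10, 5, 4, 2, 6, 7, 9, 8, 14, 3, 12, 13, 11]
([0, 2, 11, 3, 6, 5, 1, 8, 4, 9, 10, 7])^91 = (11)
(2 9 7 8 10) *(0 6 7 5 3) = [6, 1, 9, 0, 4, 3, 7, 8, 10, 5, 2] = (0 6 7 8 10 2 9 5 3)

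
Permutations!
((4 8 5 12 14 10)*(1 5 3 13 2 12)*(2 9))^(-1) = (1 5)(2 9 13 3 8 4 10 14 12)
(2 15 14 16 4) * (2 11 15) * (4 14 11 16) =(4 16 14)(11 15) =[0, 1, 2, 3, 16, 5, 6, 7, 8, 9, 10, 15, 12, 13, 4, 11, 14]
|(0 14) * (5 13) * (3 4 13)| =4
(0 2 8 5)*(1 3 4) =(0 2 8 5)(1 3 4) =[2, 3, 8, 4, 1, 0, 6, 7, 5]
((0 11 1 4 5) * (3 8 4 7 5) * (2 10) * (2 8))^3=((0 11 1 7 5)(2 10 8 4 3))^3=(0 7 11 5 1)(2 4 10 3 8)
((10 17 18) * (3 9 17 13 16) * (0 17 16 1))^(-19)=(0 1 13 10 18 17)(3 16 9)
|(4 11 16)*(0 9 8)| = 3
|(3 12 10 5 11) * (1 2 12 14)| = 8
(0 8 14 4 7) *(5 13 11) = (0 8 14 4 7)(5 13 11) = [8, 1, 2, 3, 7, 13, 6, 0, 14, 9, 10, 5, 12, 11, 4]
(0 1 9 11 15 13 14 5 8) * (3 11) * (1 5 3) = [5, 9, 2, 11, 4, 8, 6, 7, 0, 1, 10, 15, 12, 14, 3, 13] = (0 5 8)(1 9)(3 11 15 13 14)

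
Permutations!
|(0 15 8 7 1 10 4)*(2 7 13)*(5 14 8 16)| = |(0 15 16 5 14 8 13 2 7 1 10 4)| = 12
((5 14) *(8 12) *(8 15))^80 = ((5 14)(8 12 15))^80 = (8 15 12)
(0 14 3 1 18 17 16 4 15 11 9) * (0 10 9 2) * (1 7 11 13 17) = (0 14 3 7 11 2)(1 18)(4 15 13 17 16)(9 10) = [14, 18, 0, 7, 15, 5, 6, 11, 8, 10, 9, 2, 12, 17, 3, 13, 4, 16, 1]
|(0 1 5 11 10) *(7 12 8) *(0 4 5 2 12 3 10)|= |(0 1 2 12 8 7 3 10 4 5 11)|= 11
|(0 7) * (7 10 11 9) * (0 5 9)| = 3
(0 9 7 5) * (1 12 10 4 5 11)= (0 9 7 11 1 12 10 4 5)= [9, 12, 2, 3, 5, 0, 6, 11, 8, 7, 4, 1, 10]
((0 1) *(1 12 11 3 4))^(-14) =((0 12 11 3 4 1))^(-14) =(0 4 11)(1 3 12)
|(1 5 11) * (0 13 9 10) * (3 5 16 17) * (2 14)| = 12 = |(0 13 9 10)(1 16 17 3 5 11)(2 14)|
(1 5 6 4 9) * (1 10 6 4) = (1 5 4 9 10 6) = [0, 5, 2, 3, 9, 4, 1, 7, 8, 10, 6]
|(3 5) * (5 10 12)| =4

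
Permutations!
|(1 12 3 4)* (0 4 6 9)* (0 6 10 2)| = 14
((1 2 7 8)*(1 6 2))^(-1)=(2 6 8 7)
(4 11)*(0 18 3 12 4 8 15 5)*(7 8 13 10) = [18, 1, 2, 12, 11, 0, 6, 8, 15, 9, 7, 13, 4, 10, 14, 5, 16, 17, 3] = (0 18 3 12 4 11 13 10 7 8 15 5)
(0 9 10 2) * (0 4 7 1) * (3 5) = (0 9 10 2 4 7 1)(3 5) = [9, 0, 4, 5, 7, 3, 6, 1, 8, 10, 2]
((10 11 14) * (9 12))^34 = ((9 12)(10 11 14))^34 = (10 11 14)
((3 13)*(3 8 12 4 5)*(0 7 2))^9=(3 12)(4 13)(5 8)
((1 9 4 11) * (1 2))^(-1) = (1 2 11 4 9) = ((1 9 4 11 2))^(-1)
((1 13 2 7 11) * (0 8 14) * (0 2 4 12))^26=((0 8 14 2 7 11 1 13 4 12))^26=(0 1 14 4 7)(2 12 11 8 13)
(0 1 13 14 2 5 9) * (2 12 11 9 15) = [1, 13, 5, 3, 4, 15, 6, 7, 8, 0, 10, 9, 11, 14, 12, 2] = (0 1 13 14 12 11 9)(2 5 15)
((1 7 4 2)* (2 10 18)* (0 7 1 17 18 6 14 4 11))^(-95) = (0 7 11)(2 17 18)(4 10 6 14)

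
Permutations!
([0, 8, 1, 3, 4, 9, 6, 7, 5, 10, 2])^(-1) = [0, 2, 10, 3, 4, 8, 6, 7, 1, 5, 9]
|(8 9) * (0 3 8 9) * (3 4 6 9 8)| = |(0 4 6 9 8)| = 5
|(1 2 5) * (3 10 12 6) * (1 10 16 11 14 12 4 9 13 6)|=13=|(1 2 5 10 4 9 13 6 3 16 11 14 12)|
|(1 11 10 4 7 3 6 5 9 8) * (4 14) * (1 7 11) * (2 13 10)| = 6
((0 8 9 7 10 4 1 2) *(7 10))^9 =(0 9 4 2 8 10 1)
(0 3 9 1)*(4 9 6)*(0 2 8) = (0 3 6 4 9 1 2 8) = [3, 2, 8, 6, 9, 5, 4, 7, 0, 1]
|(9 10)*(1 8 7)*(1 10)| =|(1 8 7 10 9)| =5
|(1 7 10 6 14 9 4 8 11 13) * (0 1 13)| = 10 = |(0 1 7 10 6 14 9 4 8 11)|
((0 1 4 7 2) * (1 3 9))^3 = ((0 3 9 1 4 7 2))^3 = (0 1 2 9 7 3 4)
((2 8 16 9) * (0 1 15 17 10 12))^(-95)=((0 1 15 17 10 12)(2 8 16 9))^(-95)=(0 1 15 17 10 12)(2 8 16 9)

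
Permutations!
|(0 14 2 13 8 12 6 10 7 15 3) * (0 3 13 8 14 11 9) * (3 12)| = 30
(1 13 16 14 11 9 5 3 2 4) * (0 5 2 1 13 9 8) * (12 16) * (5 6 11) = (0 6 11 8)(1 9 2 4 13 12 16 14 5 3) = [6, 9, 4, 1, 13, 3, 11, 7, 0, 2, 10, 8, 16, 12, 5, 15, 14]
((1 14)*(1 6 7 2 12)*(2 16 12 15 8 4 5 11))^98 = ((1 14 6 7 16 12)(2 15 8 4 5 11))^98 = (1 6 16)(2 8 5)(4 11 15)(7 12 14)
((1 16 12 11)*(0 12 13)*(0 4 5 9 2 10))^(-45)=(0 10 2 9 5 4 13 16 1 11 12)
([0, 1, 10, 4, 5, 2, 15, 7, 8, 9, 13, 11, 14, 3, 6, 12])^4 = (15)(2 4 13)(3 10 5)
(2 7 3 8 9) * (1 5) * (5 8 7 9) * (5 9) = (1 8 9 2 5)(3 7) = [0, 8, 5, 7, 4, 1, 6, 3, 9, 2]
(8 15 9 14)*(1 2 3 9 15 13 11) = (15)(1 2 3 9 14 8 13 11) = [0, 2, 3, 9, 4, 5, 6, 7, 13, 14, 10, 1, 12, 11, 8, 15]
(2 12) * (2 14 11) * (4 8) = (2 12 14 11)(4 8) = [0, 1, 12, 3, 8, 5, 6, 7, 4, 9, 10, 2, 14, 13, 11]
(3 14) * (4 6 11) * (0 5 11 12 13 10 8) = (0 5 11 4 6 12 13 10 8)(3 14) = [5, 1, 2, 14, 6, 11, 12, 7, 0, 9, 8, 4, 13, 10, 3]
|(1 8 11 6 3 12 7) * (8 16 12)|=4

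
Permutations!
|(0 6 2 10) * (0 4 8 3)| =7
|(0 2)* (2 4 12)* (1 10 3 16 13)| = 20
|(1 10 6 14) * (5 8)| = 4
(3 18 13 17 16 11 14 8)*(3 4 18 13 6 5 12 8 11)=[0, 1, 2, 13, 18, 12, 5, 7, 4, 9, 10, 14, 8, 17, 11, 15, 3, 16, 6]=(3 13 17 16)(4 18 6 5 12 8)(11 14)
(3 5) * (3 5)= (5)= [0, 1, 2, 3, 4, 5]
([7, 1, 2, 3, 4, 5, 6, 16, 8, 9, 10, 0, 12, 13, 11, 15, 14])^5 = (16)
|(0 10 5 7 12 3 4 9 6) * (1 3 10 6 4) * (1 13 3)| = 4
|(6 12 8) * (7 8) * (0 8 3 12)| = |(0 8 6)(3 12 7)| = 3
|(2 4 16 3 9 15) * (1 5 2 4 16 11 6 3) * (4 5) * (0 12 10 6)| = |(0 12 10 6 3 9 15 5 2 16 1 4 11)| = 13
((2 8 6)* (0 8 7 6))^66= (8)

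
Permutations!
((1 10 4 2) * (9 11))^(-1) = ((1 10 4 2)(9 11))^(-1) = (1 2 4 10)(9 11)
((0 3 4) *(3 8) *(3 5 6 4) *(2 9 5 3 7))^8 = ((0 8 3 7 2 9 5 6 4))^8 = (0 4 6 5 9 2 7 3 8)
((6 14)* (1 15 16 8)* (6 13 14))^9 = ((1 15 16 8)(13 14))^9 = (1 15 16 8)(13 14)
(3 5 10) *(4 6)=(3 5 10)(4 6)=[0, 1, 2, 5, 6, 10, 4, 7, 8, 9, 3]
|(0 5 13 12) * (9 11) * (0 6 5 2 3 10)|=4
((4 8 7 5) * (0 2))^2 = (4 7)(5 8)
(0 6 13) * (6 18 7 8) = (0 18 7 8 6 13) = [18, 1, 2, 3, 4, 5, 13, 8, 6, 9, 10, 11, 12, 0, 14, 15, 16, 17, 7]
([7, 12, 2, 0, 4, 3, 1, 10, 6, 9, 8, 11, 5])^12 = (0 8 12)(1 3 10)(5 7 6)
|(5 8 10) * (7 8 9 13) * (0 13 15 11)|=9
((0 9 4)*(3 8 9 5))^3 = ((0 5 3 8 9 4))^3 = (0 8)(3 4)(5 9)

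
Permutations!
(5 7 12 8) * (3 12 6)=[0, 1, 2, 12, 4, 7, 3, 6, 5, 9, 10, 11, 8]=(3 12 8 5 7 6)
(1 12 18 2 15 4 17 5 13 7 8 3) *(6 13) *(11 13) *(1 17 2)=[0, 12, 15, 17, 2, 6, 11, 8, 3, 9, 10, 13, 18, 7, 14, 4, 16, 5, 1]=(1 12 18)(2 15 4)(3 17 5 6 11 13 7 8)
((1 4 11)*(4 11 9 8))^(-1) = ((1 11)(4 9 8))^(-1) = (1 11)(4 8 9)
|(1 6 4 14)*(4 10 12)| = 6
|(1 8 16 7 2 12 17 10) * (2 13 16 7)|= |(1 8 7 13 16 2 12 17 10)|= 9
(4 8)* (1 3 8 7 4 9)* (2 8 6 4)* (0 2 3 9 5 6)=(0 2 8 5 6 4 7 3)(1 9)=[2, 9, 8, 0, 7, 6, 4, 3, 5, 1]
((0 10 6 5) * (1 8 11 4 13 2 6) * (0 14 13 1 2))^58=((0 10 2 6 5 14 13)(1 8 11 4))^58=(0 2 5 13 10 6 14)(1 11)(4 8)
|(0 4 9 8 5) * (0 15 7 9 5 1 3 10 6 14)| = |(0 4 5 15 7 9 8 1 3 10 6 14)| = 12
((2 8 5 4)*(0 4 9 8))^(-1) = ((0 4 2)(5 9 8))^(-1) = (0 2 4)(5 8 9)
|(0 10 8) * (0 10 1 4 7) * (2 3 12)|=12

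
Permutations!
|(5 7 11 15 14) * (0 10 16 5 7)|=|(0 10 16 5)(7 11 15 14)|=4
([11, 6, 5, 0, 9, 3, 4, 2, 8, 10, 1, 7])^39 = (0 2)(1 10 9 4 6)(3 7)(5 11)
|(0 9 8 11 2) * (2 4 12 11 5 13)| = 6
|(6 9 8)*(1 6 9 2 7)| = 4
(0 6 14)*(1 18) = (0 6 14)(1 18) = [6, 18, 2, 3, 4, 5, 14, 7, 8, 9, 10, 11, 12, 13, 0, 15, 16, 17, 1]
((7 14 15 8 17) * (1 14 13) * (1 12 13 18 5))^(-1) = ((1 14 15 8 17 7 18 5)(12 13))^(-1) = (1 5 18 7 17 8 15 14)(12 13)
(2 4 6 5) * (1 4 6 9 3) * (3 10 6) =[0, 4, 3, 1, 9, 2, 5, 7, 8, 10, 6] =(1 4 9 10 6 5 2 3)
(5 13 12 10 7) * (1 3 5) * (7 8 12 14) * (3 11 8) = [0, 11, 2, 5, 4, 13, 6, 1, 12, 9, 3, 8, 10, 14, 7] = (1 11 8 12 10 3 5 13 14 7)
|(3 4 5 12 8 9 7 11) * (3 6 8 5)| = 10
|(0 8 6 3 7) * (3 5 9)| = 7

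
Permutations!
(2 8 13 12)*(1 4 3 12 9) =(1 4 3 12 2 8 13 9) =[0, 4, 8, 12, 3, 5, 6, 7, 13, 1, 10, 11, 2, 9]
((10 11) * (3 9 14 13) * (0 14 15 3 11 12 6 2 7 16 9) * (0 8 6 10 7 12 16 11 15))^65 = (0 8 16 15 12 14 6 9 3 10 13 2)(7 11)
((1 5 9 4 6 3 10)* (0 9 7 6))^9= ((0 9 4)(1 5 7 6 3 10))^9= (1 6)(3 5)(7 10)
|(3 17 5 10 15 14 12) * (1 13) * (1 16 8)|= |(1 13 16 8)(3 17 5 10 15 14 12)|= 28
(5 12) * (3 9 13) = [0, 1, 2, 9, 4, 12, 6, 7, 8, 13, 10, 11, 5, 3] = (3 9 13)(5 12)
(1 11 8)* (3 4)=(1 11 8)(3 4)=[0, 11, 2, 4, 3, 5, 6, 7, 1, 9, 10, 8]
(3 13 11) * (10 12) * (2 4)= (2 4)(3 13 11)(10 12)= [0, 1, 4, 13, 2, 5, 6, 7, 8, 9, 12, 3, 10, 11]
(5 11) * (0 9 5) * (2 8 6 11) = [9, 1, 8, 3, 4, 2, 11, 7, 6, 5, 10, 0] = (0 9 5 2 8 6 11)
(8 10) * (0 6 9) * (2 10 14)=[6, 1, 10, 3, 4, 5, 9, 7, 14, 0, 8, 11, 12, 13, 2]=(0 6 9)(2 10 8 14)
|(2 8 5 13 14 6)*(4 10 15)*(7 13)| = 21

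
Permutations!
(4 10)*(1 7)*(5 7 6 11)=[0, 6, 2, 3, 10, 7, 11, 1, 8, 9, 4, 5]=(1 6 11 5 7)(4 10)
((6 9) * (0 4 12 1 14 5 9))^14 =(0 9 14 12)(1 4 6 5)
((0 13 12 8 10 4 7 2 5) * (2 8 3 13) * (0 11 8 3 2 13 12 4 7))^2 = (0 4 13)(2 11 10 3)(5 8 7 12)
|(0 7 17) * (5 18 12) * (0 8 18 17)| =|(0 7)(5 17 8 18 12)| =10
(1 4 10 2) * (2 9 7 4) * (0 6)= [6, 2, 1, 3, 10, 5, 0, 4, 8, 7, 9]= (0 6)(1 2)(4 10 9 7)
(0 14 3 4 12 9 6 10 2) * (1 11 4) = [14, 11, 0, 1, 12, 5, 10, 7, 8, 6, 2, 4, 9, 13, 3] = (0 14 3 1 11 4 12 9 6 10 2)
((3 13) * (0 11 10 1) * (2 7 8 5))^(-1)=((0 11 10 1)(2 7 8 5)(3 13))^(-1)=(0 1 10 11)(2 5 8 7)(3 13)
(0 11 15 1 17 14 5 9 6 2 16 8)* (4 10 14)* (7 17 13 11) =(0 7 17 4 10 14 5 9 6 2 16 8)(1 13 11 15) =[7, 13, 16, 3, 10, 9, 2, 17, 0, 6, 14, 15, 12, 11, 5, 1, 8, 4]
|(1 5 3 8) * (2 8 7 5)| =3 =|(1 2 8)(3 7 5)|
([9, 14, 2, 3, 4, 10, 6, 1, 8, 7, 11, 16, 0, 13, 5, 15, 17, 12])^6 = (0 10 9 11 7 16 1 17 14 12 5)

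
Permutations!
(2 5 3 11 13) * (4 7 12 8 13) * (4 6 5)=[0, 1, 4, 11, 7, 3, 5, 12, 13, 9, 10, 6, 8, 2]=(2 4 7 12 8 13)(3 11 6 5)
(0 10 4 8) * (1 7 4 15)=(0 10 15 1 7 4 8)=[10, 7, 2, 3, 8, 5, 6, 4, 0, 9, 15, 11, 12, 13, 14, 1]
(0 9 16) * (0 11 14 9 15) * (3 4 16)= (0 15)(3 4 16 11 14 9)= [15, 1, 2, 4, 16, 5, 6, 7, 8, 3, 10, 14, 12, 13, 9, 0, 11]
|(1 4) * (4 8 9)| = 4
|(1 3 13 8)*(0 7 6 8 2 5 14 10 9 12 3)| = |(0 7 6 8 1)(2 5 14 10 9 12 3 13)| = 40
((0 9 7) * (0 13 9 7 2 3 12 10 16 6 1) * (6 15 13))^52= ((0 7 6 1)(2 3 12 10 16 15 13 9))^52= (2 16)(3 15)(9 10)(12 13)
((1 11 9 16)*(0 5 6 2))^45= ((0 5 6 2)(1 11 9 16))^45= (0 5 6 2)(1 11 9 16)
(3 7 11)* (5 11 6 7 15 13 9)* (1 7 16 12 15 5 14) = (1 7 6 16 12 15 13 9 14)(3 5 11) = [0, 7, 2, 5, 4, 11, 16, 6, 8, 14, 10, 3, 15, 9, 1, 13, 12]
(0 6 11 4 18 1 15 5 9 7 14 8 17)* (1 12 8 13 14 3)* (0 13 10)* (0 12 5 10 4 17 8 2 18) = (0 6 11 17 13 14 4)(1 15 10 12 2 18 5 9 7 3) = [6, 15, 18, 1, 0, 9, 11, 3, 8, 7, 12, 17, 2, 14, 4, 10, 16, 13, 5]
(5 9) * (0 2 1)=[2, 0, 1, 3, 4, 9, 6, 7, 8, 5]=(0 2 1)(5 9)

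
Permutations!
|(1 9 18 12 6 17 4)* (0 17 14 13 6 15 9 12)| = |(0 17 4 1 12 15 9 18)(6 14 13)| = 24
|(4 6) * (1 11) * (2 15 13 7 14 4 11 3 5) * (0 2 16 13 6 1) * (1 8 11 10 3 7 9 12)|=|(0 2 15 6 10 3 5 16 13 9 12 1 7 14 4 8 11)|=17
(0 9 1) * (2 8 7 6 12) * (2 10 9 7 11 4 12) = (0 7 6 2 8 11 4 12 10 9 1) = [7, 0, 8, 3, 12, 5, 2, 6, 11, 1, 9, 4, 10]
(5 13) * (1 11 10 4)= (1 11 10 4)(5 13)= [0, 11, 2, 3, 1, 13, 6, 7, 8, 9, 4, 10, 12, 5]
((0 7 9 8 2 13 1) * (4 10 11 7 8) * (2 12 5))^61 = (0 13 5 8 1 2 12)(4 10 11 7 9)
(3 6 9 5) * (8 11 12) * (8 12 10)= (12)(3 6 9 5)(8 11 10)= [0, 1, 2, 6, 4, 3, 9, 7, 11, 5, 8, 10, 12]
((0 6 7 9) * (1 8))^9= (0 6 7 9)(1 8)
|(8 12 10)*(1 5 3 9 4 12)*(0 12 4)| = 8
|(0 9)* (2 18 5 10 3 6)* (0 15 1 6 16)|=|(0 9 15 1 6 2 18 5 10 3 16)|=11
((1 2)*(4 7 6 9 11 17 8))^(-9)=((1 2)(4 7 6 9 11 17 8))^(-9)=(1 2)(4 17 9 7 8 11 6)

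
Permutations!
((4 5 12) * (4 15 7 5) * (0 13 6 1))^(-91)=((0 13 6 1)(5 12 15 7))^(-91)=(0 13 6 1)(5 12 15 7)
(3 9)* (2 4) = (2 4)(3 9) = [0, 1, 4, 9, 2, 5, 6, 7, 8, 3]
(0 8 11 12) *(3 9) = (0 8 11 12)(3 9) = [8, 1, 2, 9, 4, 5, 6, 7, 11, 3, 10, 12, 0]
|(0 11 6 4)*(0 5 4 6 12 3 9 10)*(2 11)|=|(0 2 11 12 3 9 10)(4 5)|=14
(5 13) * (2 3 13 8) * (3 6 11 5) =(2 6 11 5 8)(3 13) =[0, 1, 6, 13, 4, 8, 11, 7, 2, 9, 10, 5, 12, 3]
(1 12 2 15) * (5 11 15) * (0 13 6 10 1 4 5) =(0 13 6 10 1 12 2)(4 5 11 15) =[13, 12, 0, 3, 5, 11, 10, 7, 8, 9, 1, 15, 2, 6, 14, 4]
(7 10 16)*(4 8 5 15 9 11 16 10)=(4 8 5 15 9 11 16 7)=[0, 1, 2, 3, 8, 15, 6, 4, 5, 11, 10, 16, 12, 13, 14, 9, 7]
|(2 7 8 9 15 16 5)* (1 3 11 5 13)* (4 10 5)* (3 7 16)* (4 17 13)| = |(1 7 8 9 15 3 11 17 13)(2 16 4 10 5)| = 45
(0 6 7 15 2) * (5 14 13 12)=(0 6 7 15 2)(5 14 13 12)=[6, 1, 0, 3, 4, 14, 7, 15, 8, 9, 10, 11, 5, 12, 13, 2]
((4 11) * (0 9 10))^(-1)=(0 10 9)(4 11)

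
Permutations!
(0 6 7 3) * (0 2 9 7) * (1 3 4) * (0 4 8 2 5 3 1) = (0 6 4)(2 9 7 8)(3 5) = [6, 1, 9, 5, 0, 3, 4, 8, 2, 7]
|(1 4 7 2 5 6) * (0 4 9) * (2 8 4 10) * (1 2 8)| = 21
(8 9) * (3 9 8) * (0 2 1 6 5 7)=[2, 6, 1, 9, 4, 7, 5, 0, 8, 3]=(0 2 1 6 5 7)(3 9)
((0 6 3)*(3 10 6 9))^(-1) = ((0 9 3)(6 10))^(-1) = (0 3 9)(6 10)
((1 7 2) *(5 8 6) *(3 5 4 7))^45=(1 4 5 2 6 3 7 8)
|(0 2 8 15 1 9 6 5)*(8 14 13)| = |(0 2 14 13 8 15 1 9 6 5)| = 10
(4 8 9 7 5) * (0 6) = (0 6)(4 8 9 7 5) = [6, 1, 2, 3, 8, 4, 0, 5, 9, 7]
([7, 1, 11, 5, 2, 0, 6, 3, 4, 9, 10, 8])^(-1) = [5, 1, 4, 7, 8, 3, 6, 0, 11, 9, 10, 2]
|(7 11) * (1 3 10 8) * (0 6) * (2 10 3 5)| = |(0 6)(1 5 2 10 8)(7 11)| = 10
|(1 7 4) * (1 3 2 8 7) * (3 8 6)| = |(2 6 3)(4 8 7)| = 3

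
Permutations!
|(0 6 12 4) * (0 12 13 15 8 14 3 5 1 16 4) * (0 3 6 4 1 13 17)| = |(0 4 12 3 5 13 15 8 14 6 17)(1 16)| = 22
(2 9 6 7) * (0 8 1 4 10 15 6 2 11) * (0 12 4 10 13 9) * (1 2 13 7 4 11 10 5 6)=(0 8 2)(1 5 6 4 7 10 15)(9 13)(11 12)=[8, 5, 0, 3, 7, 6, 4, 10, 2, 13, 15, 12, 11, 9, 14, 1]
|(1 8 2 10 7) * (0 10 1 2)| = 6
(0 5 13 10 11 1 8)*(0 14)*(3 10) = (0 5 13 3 10 11 1 8 14) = [5, 8, 2, 10, 4, 13, 6, 7, 14, 9, 11, 1, 12, 3, 0]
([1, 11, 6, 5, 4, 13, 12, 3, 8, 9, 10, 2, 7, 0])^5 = [12, 7, 5, 11, 4, 2, 13, 1, 8, 9, 10, 3, 0, 6]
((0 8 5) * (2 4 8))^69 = (0 5 8 4 2)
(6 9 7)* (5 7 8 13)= (5 7 6 9 8 13)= [0, 1, 2, 3, 4, 7, 9, 6, 13, 8, 10, 11, 12, 5]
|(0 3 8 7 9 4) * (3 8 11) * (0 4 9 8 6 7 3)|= 6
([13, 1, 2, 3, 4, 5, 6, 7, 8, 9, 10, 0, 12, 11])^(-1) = [11, 1, 2, 3, 4, 5, 6, 7, 8, 9, 10, 13, 12, 0]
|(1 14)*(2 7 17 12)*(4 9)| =4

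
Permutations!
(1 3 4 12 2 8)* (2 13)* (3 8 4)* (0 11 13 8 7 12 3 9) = (0 11 13 2 4 3 9)(1 7 12 8) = [11, 7, 4, 9, 3, 5, 6, 12, 1, 0, 10, 13, 8, 2]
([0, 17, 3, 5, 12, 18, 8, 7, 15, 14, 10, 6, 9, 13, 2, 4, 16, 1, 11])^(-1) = (1 17)(2 14 9 12 4 15 8 6 11 18 5 3)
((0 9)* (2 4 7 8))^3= ((0 9)(2 4 7 8))^3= (0 9)(2 8 7 4)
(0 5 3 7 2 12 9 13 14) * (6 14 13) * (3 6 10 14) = [5, 1, 12, 7, 4, 6, 3, 2, 8, 10, 14, 11, 9, 13, 0] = (0 5 6 3 7 2 12 9 10 14)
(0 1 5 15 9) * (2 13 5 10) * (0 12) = [1, 10, 13, 3, 4, 15, 6, 7, 8, 12, 2, 11, 0, 5, 14, 9] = (0 1 10 2 13 5 15 9 12)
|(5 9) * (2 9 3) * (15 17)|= 4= |(2 9 5 3)(15 17)|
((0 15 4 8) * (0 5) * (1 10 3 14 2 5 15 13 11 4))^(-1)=(0 5 2 14 3 10 1 15 8 4 11 13)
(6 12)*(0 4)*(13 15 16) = [4, 1, 2, 3, 0, 5, 12, 7, 8, 9, 10, 11, 6, 15, 14, 16, 13] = (0 4)(6 12)(13 15 16)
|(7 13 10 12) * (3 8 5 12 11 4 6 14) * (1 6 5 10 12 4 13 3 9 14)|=14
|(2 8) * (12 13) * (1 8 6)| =4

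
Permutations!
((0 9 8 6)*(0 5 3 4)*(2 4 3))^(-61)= (0 8 5 4 9 6 2)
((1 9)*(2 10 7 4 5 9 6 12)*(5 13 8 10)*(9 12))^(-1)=(1 9 6)(2 12 5)(4 7 10 8 13)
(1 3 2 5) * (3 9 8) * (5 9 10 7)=(1 10 7 5)(2 9 8 3)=[0, 10, 9, 2, 4, 1, 6, 5, 3, 8, 7]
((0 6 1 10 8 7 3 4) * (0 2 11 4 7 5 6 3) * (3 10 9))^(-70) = ((0 10 8 5 6 1 9 3 7)(2 11 4))^(-70) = (0 8 6 9 7 10 5 1 3)(2 4 11)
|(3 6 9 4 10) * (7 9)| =6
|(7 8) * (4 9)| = |(4 9)(7 8)| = 2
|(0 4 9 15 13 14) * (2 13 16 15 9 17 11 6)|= |(0 4 17 11 6 2 13 14)(15 16)|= 8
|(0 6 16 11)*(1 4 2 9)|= 4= |(0 6 16 11)(1 4 2 9)|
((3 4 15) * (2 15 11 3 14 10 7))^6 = (2 15 14 10 7)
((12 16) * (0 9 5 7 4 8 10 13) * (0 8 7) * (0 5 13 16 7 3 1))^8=(0 4 16 13 1 7 10 9 3 12 8)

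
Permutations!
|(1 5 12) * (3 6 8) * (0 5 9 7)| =|(0 5 12 1 9 7)(3 6 8)| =6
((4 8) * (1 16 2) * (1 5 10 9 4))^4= ((1 16 2 5 10 9 4 8))^4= (1 10)(2 4)(5 8)(9 16)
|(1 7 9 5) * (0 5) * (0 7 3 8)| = |(0 5 1 3 8)(7 9)| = 10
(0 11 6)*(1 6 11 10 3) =[10, 6, 2, 1, 4, 5, 0, 7, 8, 9, 3, 11] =(11)(0 10 3 1 6)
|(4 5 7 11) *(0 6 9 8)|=4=|(0 6 9 8)(4 5 7 11)|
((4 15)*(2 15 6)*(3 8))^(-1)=(2 6 4 15)(3 8)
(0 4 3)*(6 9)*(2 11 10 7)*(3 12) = (0 4 12 3)(2 11 10 7)(6 9) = [4, 1, 11, 0, 12, 5, 9, 2, 8, 6, 7, 10, 3]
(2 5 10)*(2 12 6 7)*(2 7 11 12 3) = [0, 1, 5, 2, 4, 10, 11, 7, 8, 9, 3, 12, 6] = (2 5 10 3)(6 11 12)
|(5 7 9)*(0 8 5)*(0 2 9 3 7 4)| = 4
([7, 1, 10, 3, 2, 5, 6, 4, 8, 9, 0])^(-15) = (10)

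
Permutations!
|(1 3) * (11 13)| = 2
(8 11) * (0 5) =(0 5)(8 11) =[5, 1, 2, 3, 4, 0, 6, 7, 11, 9, 10, 8]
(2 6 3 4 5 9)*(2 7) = [0, 1, 6, 4, 5, 9, 3, 2, 8, 7] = (2 6 3 4 5 9 7)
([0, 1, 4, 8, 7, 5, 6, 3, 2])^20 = [0, 1, 2, 3, 4, 5, 6, 7, 8]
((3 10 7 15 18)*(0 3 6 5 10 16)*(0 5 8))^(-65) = ((0 3 16 5 10 7 15 18 6 8))^(-65) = (0 7)(3 15)(5 6)(8 10)(16 18)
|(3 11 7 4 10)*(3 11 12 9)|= 12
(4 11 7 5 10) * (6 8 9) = [0, 1, 2, 3, 11, 10, 8, 5, 9, 6, 4, 7] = (4 11 7 5 10)(6 8 9)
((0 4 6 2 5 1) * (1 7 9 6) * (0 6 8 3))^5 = ((0 4 1 6 2 5 7 9 8 3))^5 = (0 5)(1 9)(2 3)(4 7)(6 8)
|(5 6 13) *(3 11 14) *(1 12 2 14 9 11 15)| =|(1 12 2 14 3 15)(5 6 13)(9 11)| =6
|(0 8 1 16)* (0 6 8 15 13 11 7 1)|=|(0 15 13 11 7 1 16 6 8)|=9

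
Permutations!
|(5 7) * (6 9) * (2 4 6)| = |(2 4 6 9)(5 7)| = 4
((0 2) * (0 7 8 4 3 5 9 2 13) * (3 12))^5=(0 13)(2 3 8 9 12 7 5 4)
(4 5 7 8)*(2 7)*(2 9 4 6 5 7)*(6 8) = (4 7 6 5 9) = [0, 1, 2, 3, 7, 9, 5, 6, 8, 4]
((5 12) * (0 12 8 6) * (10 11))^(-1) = ((0 12 5 8 6)(10 11))^(-1) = (0 6 8 5 12)(10 11)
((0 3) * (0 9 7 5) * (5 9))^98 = (9)(0 5 3)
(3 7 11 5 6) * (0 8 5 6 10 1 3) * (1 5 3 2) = (0 8 3 7 11 6)(1 2)(5 10) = [8, 2, 1, 7, 4, 10, 0, 11, 3, 9, 5, 6]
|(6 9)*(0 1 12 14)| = |(0 1 12 14)(6 9)| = 4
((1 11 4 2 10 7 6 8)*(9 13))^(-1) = (1 8 6 7 10 2 4 11)(9 13)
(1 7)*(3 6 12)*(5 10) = (1 7)(3 6 12)(5 10) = [0, 7, 2, 6, 4, 10, 12, 1, 8, 9, 5, 11, 3]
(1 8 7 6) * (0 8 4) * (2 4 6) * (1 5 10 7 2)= (0 8 2 4)(1 6 5 10 7)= [8, 6, 4, 3, 0, 10, 5, 1, 2, 9, 7]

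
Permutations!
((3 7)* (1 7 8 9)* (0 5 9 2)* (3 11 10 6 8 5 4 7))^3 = ((0 4 7 11 10 6 8 2)(1 3 5 9))^3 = (0 11 8 4 10 2 7 6)(1 9 5 3)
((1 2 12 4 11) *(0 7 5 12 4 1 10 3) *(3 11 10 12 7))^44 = (1 4 11)(2 10 12) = ((0 3)(1 2 4 10 11 12)(5 7))^44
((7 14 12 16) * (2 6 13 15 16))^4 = ((2 6 13 15 16 7 14 12))^4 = (2 16)(6 7)(12 15)(13 14)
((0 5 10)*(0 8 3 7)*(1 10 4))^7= ((0 5 4 1 10 8 3 7))^7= (0 7 3 8 10 1 4 5)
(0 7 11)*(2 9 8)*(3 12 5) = (0 7 11)(2 9 8)(3 12 5) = [7, 1, 9, 12, 4, 3, 6, 11, 2, 8, 10, 0, 5]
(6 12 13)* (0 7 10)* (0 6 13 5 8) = (13)(0 7 10 6 12 5 8) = [7, 1, 2, 3, 4, 8, 12, 10, 0, 9, 6, 11, 5, 13]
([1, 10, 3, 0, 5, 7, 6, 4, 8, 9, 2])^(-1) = [3, 0, 10, 2, 7, 4, 6, 5, 8, 9, 1]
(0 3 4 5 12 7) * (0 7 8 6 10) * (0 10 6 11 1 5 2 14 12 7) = (0 3 4 2 14 12 8 11 1 5 7) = [3, 5, 14, 4, 2, 7, 6, 0, 11, 9, 10, 1, 8, 13, 12]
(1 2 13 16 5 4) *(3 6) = (1 2 13 16 5 4)(3 6) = [0, 2, 13, 6, 1, 4, 3, 7, 8, 9, 10, 11, 12, 16, 14, 15, 5]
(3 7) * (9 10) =(3 7)(9 10) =[0, 1, 2, 7, 4, 5, 6, 3, 8, 10, 9]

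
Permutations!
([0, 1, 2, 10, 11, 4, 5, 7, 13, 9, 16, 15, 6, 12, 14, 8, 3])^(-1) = [0, 1, 2, 16, 5, 6, 12, 7, 15, 9, 3, 4, 13, 8, 14, 11, 10]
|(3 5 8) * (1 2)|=6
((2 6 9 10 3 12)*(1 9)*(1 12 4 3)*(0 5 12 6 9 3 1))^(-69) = ((0 5 12 2 9 10)(1 3 4))^(-69) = (0 2)(5 9)(10 12)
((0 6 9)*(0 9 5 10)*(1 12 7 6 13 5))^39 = ((0 13 5 10)(1 12 7 6))^39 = (0 10 5 13)(1 6 7 12)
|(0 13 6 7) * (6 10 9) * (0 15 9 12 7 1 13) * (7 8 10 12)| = 9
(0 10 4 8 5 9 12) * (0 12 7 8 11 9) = (12)(0 10 4 11 9 7 8 5) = [10, 1, 2, 3, 11, 0, 6, 8, 5, 7, 4, 9, 12]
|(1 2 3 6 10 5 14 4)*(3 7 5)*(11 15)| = 6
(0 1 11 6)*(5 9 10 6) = (0 1 11 5 9 10 6) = [1, 11, 2, 3, 4, 9, 0, 7, 8, 10, 6, 5]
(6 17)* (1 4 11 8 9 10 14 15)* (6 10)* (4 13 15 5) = [0, 13, 2, 3, 11, 4, 17, 7, 9, 6, 14, 8, 12, 15, 5, 1, 16, 10] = (1 13 15)(4 11 8 9 6 17 10 14 5)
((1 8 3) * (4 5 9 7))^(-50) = (1 8 3)(4 9)(5 7)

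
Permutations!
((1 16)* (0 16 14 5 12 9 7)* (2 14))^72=((0 16 1 2 14 5 12 9 7))^72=(16)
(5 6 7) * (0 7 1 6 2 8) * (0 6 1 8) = (0 7 5 2)(6 8) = [7, 1, 0, 3, 4, 2, 8, 5, 6]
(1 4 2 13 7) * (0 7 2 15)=(0 7 1 4 15)(2 13)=[7, 4, 13, 3, 15, 5, 6, 1, 8, 9, 10, 11, 12, 2, 14, 0]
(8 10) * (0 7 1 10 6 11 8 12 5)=(0 7 1 10 12 5)(6 11 8)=[7, 10, 2, 3, 4, 0, 11, 1, 6, 9, 12, 8, 5]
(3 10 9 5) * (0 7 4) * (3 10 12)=(0 7 4)(3 12)(5 10 9)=[7, 1, 2, 12, 0, 10, 6, 4, 8, 5, 9, 11, 3]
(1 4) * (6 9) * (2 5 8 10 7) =(1 4)(2 5 8 10 7)(6 9) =[0, 4, 5, 3, 1, 8, 9, 2, 10, 6, 7]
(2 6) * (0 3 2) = (0 3 2 6) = [3, 1, 6, 2, 4, 5, 0]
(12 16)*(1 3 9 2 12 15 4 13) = (1 3 9 2 12 16 15 4 13) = [0, 3, 12, 9, 13, 5, 6, 7, 8, 2, 10, 11, 16, 1, 14, 4, 15]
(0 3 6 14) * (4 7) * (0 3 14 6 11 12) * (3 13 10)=(0 14 13 10 3 11 12)(4 7)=[14, 1, 2, 11, 7, 5, 6, 4, 8, 9, 3, 12, 0, 10, 13]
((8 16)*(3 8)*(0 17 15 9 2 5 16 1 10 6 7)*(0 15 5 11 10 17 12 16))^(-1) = (0 5 17 1 8 3 16 12)(2 9 15 7 6 10 11)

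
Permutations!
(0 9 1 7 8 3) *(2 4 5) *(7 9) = (0 7 8 3)(1 9)(2 4 5) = [7, 9, 4, 0, 5, 2, 6, 8, 3, 1]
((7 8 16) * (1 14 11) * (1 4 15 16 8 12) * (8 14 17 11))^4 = ((1 17 11 4 15 16 7 12)(8 14))^4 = (1 15)(4 12)(7 11)(16 17)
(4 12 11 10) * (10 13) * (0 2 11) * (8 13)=(0 2 11 8 13 10 4 12)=[2, 1, 11, 3, 12, 5, 6, 7, 13, 9, 4, 8, 0, 10]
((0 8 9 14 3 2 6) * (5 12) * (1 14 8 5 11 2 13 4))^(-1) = (0 6 2 11 12 5)(1 4 13 3 14)(8 9)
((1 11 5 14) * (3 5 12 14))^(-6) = ((1 11 12 14)(3 5))^(-6) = (1 12)(11 14)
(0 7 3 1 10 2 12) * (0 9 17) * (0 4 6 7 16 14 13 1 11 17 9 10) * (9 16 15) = (0 15 9 16 14 13 1)(2 12 10)(3 11 17 4 6 7) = [15, 0, 12, 11, 6, 5, 7, 3, 8, 16, 2, 17, 10, 1, 13, 9, 14, 4]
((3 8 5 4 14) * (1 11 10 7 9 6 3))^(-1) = (1 14 4 5 8 3 6 9 7 10 11)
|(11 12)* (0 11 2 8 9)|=|(0 11 12 2 8 9)|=6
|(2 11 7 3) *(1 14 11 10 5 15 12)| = 10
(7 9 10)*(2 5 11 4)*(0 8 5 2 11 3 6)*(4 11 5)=(11)(0 8 4 5 3 6)(7 9 10)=[8, 1, 2, 6, 5, 3, 0, 9, 4, 10, 7, 11]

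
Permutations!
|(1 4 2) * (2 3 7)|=|(1 4 3 7 2)|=5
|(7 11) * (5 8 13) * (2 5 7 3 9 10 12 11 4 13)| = 15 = |(2 5 8)(3 9 10 12 11)(4 13 7)|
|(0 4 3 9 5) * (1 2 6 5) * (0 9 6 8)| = 9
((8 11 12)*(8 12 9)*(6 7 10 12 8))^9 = ((6 7 10 12 8 11 9))^9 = (6 10 8 9 7 12 11)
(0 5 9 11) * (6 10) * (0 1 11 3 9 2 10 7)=(0 5 2 10 6 7)(1 11)(3 9)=[5, 11, 10, 9, 4, 2, 7, 0, 8, 3, 6, 1]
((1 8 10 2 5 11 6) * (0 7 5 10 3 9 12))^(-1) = ((0 7 5 11 6 1 8 3 9 12)(2 10))^(-1) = (0 12 9 3 8 1 6 11 5 7)(2 10)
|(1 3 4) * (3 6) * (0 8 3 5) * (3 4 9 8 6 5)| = |(0 6 3 9 8 4 1 5)| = 8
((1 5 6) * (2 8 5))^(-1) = (1 6 5 8 2)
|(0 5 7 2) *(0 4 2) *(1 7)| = 4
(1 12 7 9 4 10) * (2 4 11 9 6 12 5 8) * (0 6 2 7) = [6, 5, 4, 3, 10, 8, 12, 2, 7, 11, 1, 9, 0] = (0 6 12)(1 5 8 7 2 4 10)(9 11)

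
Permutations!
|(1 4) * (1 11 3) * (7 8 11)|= 6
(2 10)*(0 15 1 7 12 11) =(0 15 1 7 12 11)(2 10) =[15, 7, 10, 3, 4, 5, 6, 12, 8, 9, 2, 0, 11, 13, 14, 1]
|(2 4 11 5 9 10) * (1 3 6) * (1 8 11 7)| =11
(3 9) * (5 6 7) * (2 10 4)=[0, 1, 10, 9, 2, 6, 7, 5, 8, 3, 4]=(2 10 4)(3 9)(5 6 7)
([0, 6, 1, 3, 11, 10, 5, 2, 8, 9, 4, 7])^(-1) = [0, 2, 7, 3, 10, 6, 1, 11, 8, 9, 5, 4]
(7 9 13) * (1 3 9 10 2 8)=(1 3 9 13 7 10 2 8)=[0, 3, 8, 9, 4, 5, 6, 10, 1, 13, 2, 11, 12, 7]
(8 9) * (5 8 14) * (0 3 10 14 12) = [3, 1, 2, 10, 4, 8, 6, 7, 9, 12, 14, 11, 0, 13, 5] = (0 3 10 14 5 8 9 12)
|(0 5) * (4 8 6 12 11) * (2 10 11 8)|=|(0 5)(2 10 11 4)(6 12 8)|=12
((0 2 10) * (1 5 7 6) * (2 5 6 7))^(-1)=((0 5 2 10)(1 6))^(-1)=(0 10 2 5)(1 6)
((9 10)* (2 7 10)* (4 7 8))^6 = ((2 8 4 7 10 9))^6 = (10)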